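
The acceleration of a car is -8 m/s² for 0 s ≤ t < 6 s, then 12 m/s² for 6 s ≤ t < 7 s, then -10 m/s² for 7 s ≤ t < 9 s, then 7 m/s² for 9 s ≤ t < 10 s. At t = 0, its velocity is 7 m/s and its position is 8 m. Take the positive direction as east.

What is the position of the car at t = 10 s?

On each constant-a segment, Δv = aΔt and Δx = v₀Δt + ½aΔt²; chain segment to segment.
0–6 s: v starts 7 m/s; Δx = 7·6 + ½·-8·6² = -102 m; v ends -41 m/s.
6–7 s: v starts -41 m/s; Δx = -41·1 + ½·12·1² = -35 m; v ends -29 m/s.
7–9 s: v starts -29 m/s; Δx = -29·2 + ½·-10·2² = -78 m; v ends -49 m/s.
9–10 s: v starts -49 m/s; Δx = -49·1 + ½·7·1² = -45.5 m; v ends -42 m/s.
x(10) = 8 + Σ Δx = -252.5 m.

-252.5 m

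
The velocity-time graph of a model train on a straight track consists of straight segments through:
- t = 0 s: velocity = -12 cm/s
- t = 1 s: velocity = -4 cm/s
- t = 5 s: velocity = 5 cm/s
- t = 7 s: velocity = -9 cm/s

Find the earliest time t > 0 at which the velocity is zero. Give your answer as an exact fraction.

v changes sign on 1–5 s (from -4 to 5); the graph is linear there, so v = 0 at t = 1 + (4)·(5 − 1)/(5 − -4) = 25/9 s.

t = 25/9 s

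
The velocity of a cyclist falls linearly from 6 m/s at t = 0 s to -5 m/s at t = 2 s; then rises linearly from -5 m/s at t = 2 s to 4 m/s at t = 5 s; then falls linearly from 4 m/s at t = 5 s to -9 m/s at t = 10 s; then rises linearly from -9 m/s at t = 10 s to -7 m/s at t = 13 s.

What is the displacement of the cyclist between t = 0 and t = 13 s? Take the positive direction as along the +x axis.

Displacement is the signed area under the v-t curve.
0–2 s: ½(6 + -5)(2) = 1 m
2–5 s: ½(-5 + 4)(3) = -1.5 m
5–10 s: ½(4 + -9)(5) = -12.5 m
10–13 s: ½(-9 + -7)(3) = -24 m
Net displacement = -37 m

-37 m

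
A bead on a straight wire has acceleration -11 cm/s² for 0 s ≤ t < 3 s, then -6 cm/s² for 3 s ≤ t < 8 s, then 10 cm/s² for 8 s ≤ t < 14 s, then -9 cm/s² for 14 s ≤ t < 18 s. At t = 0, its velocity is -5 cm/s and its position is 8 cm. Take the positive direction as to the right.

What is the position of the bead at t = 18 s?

On each constant-a segment, Δv = aΔt and Δx = v₀Δt + ½aΔt²; chain segment to segment.
0–3 s: v starts -5 cm/s; Δx = -5·3 + ½·-11·3² = -64.5 cm; v ends -38 cm/s.
3–8 s: v starts -38 cm/s; Δx = -38·5 + ½·-6·5² = -265 cm; v ends -68 cm/s.
8–14 s: v starts -68 cm/s; Δx = -68·6 + ½·10·6² = -228 cm; v ends -8 cm/s.
14–18 s: v starts -8 cm/s; Δx = -8·4 + ½·-9·4² = -104 cm; v ends -44 cm/s.
x(18) = 8 + Σ Δx = -653.5 cm.

-653.5 cm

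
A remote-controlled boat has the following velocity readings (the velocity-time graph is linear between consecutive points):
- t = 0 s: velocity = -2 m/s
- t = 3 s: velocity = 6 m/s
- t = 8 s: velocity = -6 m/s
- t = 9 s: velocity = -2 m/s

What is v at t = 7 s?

On 3–8 s the graph is linear from 6 to -6 m/s: v(7) = 6 + (-6 − 6)·(7 − 3)/(8 − 3) = -3.6 m/s.

-3.6 m/s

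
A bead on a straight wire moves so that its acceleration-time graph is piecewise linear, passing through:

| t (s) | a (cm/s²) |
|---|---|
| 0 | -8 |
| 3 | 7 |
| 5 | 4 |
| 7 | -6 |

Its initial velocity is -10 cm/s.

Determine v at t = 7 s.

Δv equals the area under the a-t graph; then v = v₀ + Δv.
0–3 s: ½(-8 + 7)(3) = -1.5 cm/s
3–5 s: ½(7 + 4)(2) = 11 cm/s
5–7 s: ½(4 + -6)(2) = -2 cm/s
Δv = 7.5 cm/s, so v(7) = -10 + (7.5) = -2.5 cm/s.

-2.5 cm/s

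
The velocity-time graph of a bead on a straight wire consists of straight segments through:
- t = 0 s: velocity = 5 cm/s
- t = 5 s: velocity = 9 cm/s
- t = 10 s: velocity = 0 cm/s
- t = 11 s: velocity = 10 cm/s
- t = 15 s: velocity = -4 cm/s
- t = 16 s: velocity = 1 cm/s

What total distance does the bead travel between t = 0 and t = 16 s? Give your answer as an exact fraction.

Total distance travelled is ∫|v| dt — sum the magnitudes of each area piece.
0–5 s: |½(5 + 9)(5)| = 35 cm
5–10 s: |½(9 + 0)(5)| = 22.5 cm
10–11 s: |½(0 + 10)(1)| = 5 cm
11–15 s: v = 0 at t = 97/7 s; triangle areas 100/7 + 16/7 = 116/7 cm
15–16 s: v = 0 at t = 15.8 s; triangle areas 1.6 + 0.1 = 1.7 cm
Total distance = 2827/35 cm

2827/35 cm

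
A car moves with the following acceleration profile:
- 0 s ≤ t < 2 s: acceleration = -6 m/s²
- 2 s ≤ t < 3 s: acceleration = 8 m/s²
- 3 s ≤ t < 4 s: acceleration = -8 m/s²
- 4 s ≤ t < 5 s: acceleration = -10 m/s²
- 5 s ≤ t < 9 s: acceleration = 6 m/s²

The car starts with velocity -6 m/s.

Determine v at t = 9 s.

Δv equals the area under the a-t graph; then v = v₀ + Δv.
0–2 s: -6 × 2 = -12 m/s
2–3 s: 8 × 1 = 8 m/s
3–4 s: -8 × 1 = -8 m/s
4–5 s: -10 × 1 = -10 m/s
5–9 s: 6 × 4 = 24 m/s
Δv = 2 m/s, so v(9) = -6 + (2) = -4 m/s.

-4 m/s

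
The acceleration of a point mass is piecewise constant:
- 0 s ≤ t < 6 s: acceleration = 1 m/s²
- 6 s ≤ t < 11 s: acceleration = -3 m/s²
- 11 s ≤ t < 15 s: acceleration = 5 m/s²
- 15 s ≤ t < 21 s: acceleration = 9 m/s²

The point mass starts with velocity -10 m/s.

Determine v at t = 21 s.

55 m/s

Δv equals the area under the a-t graph; then v = v₀ + Δv.
0–6 s: 1 × 6 = 6 m/s
6–11 s: -3 × 5 = -15 m/s
11–15 s: 5 × 4 = 20 m/s
15–21 s: 9 × 6 = 54 m/s
Δv = 65 m/s, so v(21) = -10 + (65) = 55 m/s.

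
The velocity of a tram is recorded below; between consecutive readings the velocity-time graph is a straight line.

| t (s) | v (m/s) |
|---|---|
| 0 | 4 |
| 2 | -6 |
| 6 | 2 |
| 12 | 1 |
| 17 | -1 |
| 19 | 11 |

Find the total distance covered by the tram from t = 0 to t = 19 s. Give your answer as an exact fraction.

Total distance travelled is ∫|v| dt — sum the magnitudes of each area piece.
0–2 s: v = 0 at t = 0.8 s; triangle areas 1.6 + 3.6 = 5.2 m
2–6 s: v = 0 at t = 5 s; triangle areas 9 + 1 = 10 m
6–12 s: |½(2 + 1)(6)| = 9 m
12–17 s: v = 0 at t = 14.5 s; triangle areas 1.25 + 1.25 = 2.5 m
17–19 s: v = 0 at t = 103/6 s; triangle areas 1/12 + 121/12 = 61/6 m
Total distance = 553/15 m

553/15 m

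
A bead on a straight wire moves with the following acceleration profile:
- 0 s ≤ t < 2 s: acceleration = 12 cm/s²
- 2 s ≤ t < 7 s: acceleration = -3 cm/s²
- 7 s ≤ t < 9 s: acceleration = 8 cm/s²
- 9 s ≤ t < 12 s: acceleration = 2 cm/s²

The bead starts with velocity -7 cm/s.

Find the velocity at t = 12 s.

24 cm/s

Δv equals the area under the a-t graph; then v = v₀ + Δv.
0–2 s: 12 × 2 = 24 cm/s
2–7 s: -3 × 5 = -15 cm/s
7–9 s: 8 × 2 = 16 cm/s
9–12 s: 2 × 3 = 6 cm/s
Δv = 31 cm/s, so v(12) = -7 + (31) = 24 cm/s.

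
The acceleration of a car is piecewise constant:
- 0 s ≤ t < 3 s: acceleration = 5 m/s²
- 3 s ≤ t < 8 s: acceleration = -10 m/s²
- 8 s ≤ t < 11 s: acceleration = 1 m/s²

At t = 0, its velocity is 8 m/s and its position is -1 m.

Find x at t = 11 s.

-41 m

On each constant-a segment, Δv = aΔt and Δx = v₀Δt + ½aΔt²; chain segment to segment.
0–3 s: v starts 8 m/s; Δx = 8·3 + ½·5·3² = 46.5 m; v ends 23 m/s.
3–8 s: v starts 23 m/s; Δx = 23·5 + ½·-10·5² = -10 m; v ends -27 m/s.
8–11 s: v starts -27 m/s; Δx = -27·3 + ½·1·3² = -76.5 m; v ends -24 m/s.
x(11) = -1 + Σ Δx = -41 m.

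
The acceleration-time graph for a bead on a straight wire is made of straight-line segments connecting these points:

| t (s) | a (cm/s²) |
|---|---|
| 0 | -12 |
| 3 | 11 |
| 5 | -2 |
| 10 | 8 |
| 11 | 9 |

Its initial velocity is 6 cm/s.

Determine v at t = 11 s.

Δv equals the area under the a-t graph; then v = v₀ + Δv.
0–3 s: ½(-12 + 11)(3) = -1.5 cm/s
3–5 s: ½(11 + -2)(2) = 9 cm/s
5–10 s: ½(-2 + 8)(5) = 15 cm/s
10–11 s: ½(8 + 9)(1) = 8.5 cm/s
Δv = 31 cm/s, so v(11) = 6 + (31) = 37 cm/s.

37 cm/s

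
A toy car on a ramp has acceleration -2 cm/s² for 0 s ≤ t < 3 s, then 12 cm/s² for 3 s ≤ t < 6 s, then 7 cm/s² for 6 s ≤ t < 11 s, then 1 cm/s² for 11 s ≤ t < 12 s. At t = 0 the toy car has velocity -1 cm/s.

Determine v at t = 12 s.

65 cm/s

Δv equals the area under the a-t graph; then v = v₀ + Δv.
0–3 s: -2 × 3 = -6 cm/s
3–6 s: 12 × 3 = 36 cm/s
6–11 s: 7 × 5 = 35 cm/s
11–12 s: 1 × 1 = 1 cm/s
Δv = 66 cm/s, so v(12) = -1 + (66) = 65 cm/s.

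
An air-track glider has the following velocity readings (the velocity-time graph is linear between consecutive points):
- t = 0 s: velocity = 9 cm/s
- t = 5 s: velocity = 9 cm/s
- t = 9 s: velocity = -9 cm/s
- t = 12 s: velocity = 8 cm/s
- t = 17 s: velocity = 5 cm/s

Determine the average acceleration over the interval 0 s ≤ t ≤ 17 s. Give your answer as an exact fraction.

-4/17 cm/s²

Average acceleration = Δv/Δt = (5 − 9)/(17 − 0) = -4/17 cm/s².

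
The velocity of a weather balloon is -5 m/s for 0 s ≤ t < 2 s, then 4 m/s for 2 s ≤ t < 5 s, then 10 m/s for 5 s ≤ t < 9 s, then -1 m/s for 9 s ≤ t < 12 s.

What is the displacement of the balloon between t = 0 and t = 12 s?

39 m

Net displacement equals the area under the velocity-time graph (areas below the axis count negative).
0–2 s: -5 × 2 = -10 m
2–5 s: 4 × 3 = 12 m
5–9 s: 10 × 4 = 40 m
9–12 s: -1 × 3 = -3 m
Net displacement = 39 m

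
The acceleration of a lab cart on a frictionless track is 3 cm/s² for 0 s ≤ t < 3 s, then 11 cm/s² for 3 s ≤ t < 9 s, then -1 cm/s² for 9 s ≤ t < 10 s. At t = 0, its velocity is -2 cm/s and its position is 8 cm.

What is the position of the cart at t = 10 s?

On each constant-a segment, Δv = aΔt and Δx = v₀Δt + ½aΔt²; chain segment to segment.
0–3 s: v starts -2 cm/s; Δx = -2·3 + ½·3·3² = 7.5 cm; v ends 7 cm/s.
3–9 s: v starts 7 cm/s; Δx = 7·6 + ½·11·6² = 240 cm; v ends 73 cm/s.
9–10 s: v starts 73 cm/s; Δx = 73·1 + ½·-1·1² = 72.5 cm; v ends 72 cm/s.
x(10) = 8 + Σ Δx = 328 cm.

328 cm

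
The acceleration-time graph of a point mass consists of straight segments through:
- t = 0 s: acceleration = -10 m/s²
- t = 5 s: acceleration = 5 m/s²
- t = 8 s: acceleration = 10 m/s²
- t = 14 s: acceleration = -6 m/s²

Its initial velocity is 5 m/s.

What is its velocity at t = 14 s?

Δv equals the area under the a-t graph; then v = v₀ + Δv.
0–5 s: ½(-10 + 5)(5) = -12.5 m/s
5–8 s: ½(5 + 10)(3) = 22.5 m/s
8–14 s: ½(10 + -6)(6) = 12 m/s
Δv = 22 m/s, so v(14) = 5 + (22) = 27 m/s.

27 m/s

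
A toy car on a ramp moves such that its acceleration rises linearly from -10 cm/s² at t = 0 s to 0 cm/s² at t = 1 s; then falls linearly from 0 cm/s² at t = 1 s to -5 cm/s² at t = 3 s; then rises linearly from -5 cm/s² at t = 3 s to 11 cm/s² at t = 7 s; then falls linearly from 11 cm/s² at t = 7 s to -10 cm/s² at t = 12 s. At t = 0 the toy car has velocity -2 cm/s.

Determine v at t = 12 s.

Δv equals the area under the a-t graph; then v = v₀ + Δv.
0–1 s: ½(-10 + 0)(1) = -5 cm/s
1–3 s: ½(0 + -5)(2) = -5 cm/s
3–7 s: ½(-5 + 11)(4) = 12 cm/s
7–12 s: ½(11 + -10)(5) = 2.5 cm/s
Δv = 4.5 cm/s, so v(12) = -2 + (4.5) = 2.5 cm/s.

2.5 cm/s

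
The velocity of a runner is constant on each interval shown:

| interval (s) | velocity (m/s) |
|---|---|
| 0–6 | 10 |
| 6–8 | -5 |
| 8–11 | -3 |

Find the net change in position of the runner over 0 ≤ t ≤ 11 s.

Net displacement equals the area under the velocity-time graph (areas below the axis count negative).
0–6 s: 10 × 6 = 60 m
6–8 s: -5 × 2 = -10 m
8–11 s: -3 × 3 = -9 m
Net displacement = 41 m

41 m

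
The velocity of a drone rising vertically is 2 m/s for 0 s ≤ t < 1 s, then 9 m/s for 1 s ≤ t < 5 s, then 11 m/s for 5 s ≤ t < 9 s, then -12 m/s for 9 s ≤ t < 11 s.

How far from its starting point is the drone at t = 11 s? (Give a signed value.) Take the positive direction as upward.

Displacement is the signed area under the v-t curve.
0–1 s: 2 × 1 = 2 m
1–5 s: 9 × 4 = 36 m
5–9 s: 11 × 4 = 44 m
9–11 s: -12 × 2 = -24 m
Net displacement = 58 m

58 m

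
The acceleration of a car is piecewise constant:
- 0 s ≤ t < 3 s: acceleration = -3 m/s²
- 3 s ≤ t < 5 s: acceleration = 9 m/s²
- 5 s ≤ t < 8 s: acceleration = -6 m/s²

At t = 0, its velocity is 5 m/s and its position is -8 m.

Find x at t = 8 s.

18.5 m

On each constant-a segment, Δv = aΔt and Δx = v₀Δt + ½aΔt²; chain segment to segment.
0–3 s: v starts 5 m/s; Δx = 5·3 + ½·-3·3² = 1.5 m; v ends -4 m/s.
3–5 s: v starts -4 m/s; Δx = -4·2 + ½·9·2² = 10 m; v ends 14 m/s.
5–8 s: v starts 14 m/s; Δx = 14·3 + ½·-6·3² = 15 m; v ends -4 m/s.
x(8) = -8 + Σ Δx = 18.5 m.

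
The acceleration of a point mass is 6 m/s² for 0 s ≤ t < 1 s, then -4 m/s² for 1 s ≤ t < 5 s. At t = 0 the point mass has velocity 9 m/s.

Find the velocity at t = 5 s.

Δv equals the area under the a-t graph; then v = v₀ + Δv.
0–1 s: 6 × 1 = 6 m/s
1–5 s: -4 × 4 = -16 m/s
Δv = -10 m/s, so v(5) = 9 + (-10) = -1 m/s.

-1 m/s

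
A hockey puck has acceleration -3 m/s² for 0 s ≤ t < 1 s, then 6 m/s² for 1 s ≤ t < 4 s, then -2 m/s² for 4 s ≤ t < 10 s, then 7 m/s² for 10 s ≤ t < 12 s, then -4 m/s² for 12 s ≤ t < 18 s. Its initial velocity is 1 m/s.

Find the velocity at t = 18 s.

-6 m/s

Δv equals the area under the a-t graph; then v = v₀ + Δv.
0–1 s: -3 × 1 = -3 m/s
1–4 s: 6 × 3 = 18 m/s
4–10 s: -2 × 6 = -12 m/s
10–12 s: 7 × 2 = 14 m/s
12–18 s: -4 × 6 = -24 m/s
Δv = -7 m/s, so v(18) = 1 + (-7) = -6 m/s.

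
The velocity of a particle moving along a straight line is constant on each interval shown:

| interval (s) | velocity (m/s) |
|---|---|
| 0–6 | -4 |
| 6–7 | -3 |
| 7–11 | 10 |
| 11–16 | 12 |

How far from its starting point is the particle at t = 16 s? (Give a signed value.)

Displacement is the signed area under the v-t curve.
0–6 s: -4 × 6 = -24 m
6–7 s: -3 × 1 = -3 m
7–11 s: 10 × 4 = 40 m
11–16 s: 12 × 5 = 60 m
Net displacement = 73 m

73 m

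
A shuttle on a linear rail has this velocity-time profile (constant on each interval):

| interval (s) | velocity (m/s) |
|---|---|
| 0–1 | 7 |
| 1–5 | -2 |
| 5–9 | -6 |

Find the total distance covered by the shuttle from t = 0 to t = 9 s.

39 m

Distance (not displacement) is the total path length: add the absolute areas under v-t.
0–1 s: |7| × 1 = 7 m
1–5 s: |-2| × 4 = 8 m
5–9 s: |-6| × 4 = 24 m
Total distance = 39 m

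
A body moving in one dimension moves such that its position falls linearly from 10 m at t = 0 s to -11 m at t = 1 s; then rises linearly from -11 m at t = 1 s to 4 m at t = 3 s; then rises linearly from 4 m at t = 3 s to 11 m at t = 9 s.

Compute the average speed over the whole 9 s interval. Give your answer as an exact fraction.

Average speed = (total path length)/(elapsed time); on a piecewise-linear x-t graph the path length is Σ|Δx|.
0–1 s: |Δx| = |-11 − 10| = 21 m
1–3 s: |Δx| = |4 − -11| = 15 m
3–9 s: |Δx| = |11 − 4| = 7 m
Total path = 43 m; average speed = 43/9 = 43/9 m/s.

43/9 m/s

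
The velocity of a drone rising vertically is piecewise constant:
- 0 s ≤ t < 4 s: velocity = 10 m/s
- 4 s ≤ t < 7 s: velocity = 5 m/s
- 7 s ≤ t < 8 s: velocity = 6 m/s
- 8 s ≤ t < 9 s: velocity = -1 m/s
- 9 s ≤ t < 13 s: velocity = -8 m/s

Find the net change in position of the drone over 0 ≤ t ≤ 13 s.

Net displacement equals the area under the velocity-time graph (areas below the axis count negative).
0–4 s: 10 × 4 = 40 m
4–7 s: 5 × 3 = 15 m
7–8 s: 6 × 1 = 6 m
8–9 s: -1 × 1 = -1 m
9–13 s: -8 × 4 = -32 m
Net displacement = 28 m

28 m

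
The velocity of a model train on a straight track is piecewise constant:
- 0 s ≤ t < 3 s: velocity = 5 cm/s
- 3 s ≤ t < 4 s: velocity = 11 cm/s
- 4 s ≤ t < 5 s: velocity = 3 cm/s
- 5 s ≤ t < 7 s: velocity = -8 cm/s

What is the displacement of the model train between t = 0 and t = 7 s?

13 cm

Displacement is the signed area under the v-t curve.
0–3 s: 5 × 3 = 15 cm
3–4 s: 11 × 1 = 11 cm
4–5 s: 3 × 1 = 3 cm
5–7 s: -8 × 2 = -16 cm
Net displacement = 13 cm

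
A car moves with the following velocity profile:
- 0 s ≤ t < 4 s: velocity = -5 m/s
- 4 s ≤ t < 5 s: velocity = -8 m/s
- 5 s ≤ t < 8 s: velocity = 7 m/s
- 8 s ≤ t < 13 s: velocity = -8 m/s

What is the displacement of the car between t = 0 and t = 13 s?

-47 m

Displacement is the signed area under the v-t curve.
0–4 s: -5 × 4 = -20 m
4–5 s: -8 × 1 = -8 m
5–8 s: 7 × 3 = 21 m
8–13 s: -8 × 5 = -40 m
Net displacement = -47 m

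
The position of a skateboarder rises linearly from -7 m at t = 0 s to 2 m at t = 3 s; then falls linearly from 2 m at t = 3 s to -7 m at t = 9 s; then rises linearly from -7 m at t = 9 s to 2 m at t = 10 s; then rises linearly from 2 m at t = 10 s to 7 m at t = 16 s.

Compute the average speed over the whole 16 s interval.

2 m/s

Average speed = (total path length)/(elapsed time); on a piecewise-linear x-t graph the path length is Σ|Δx|.
0–3 s: |Δx| = |2 − -7| = 9 m
3–9 s: |Δx| = |-7 − 2| = 9 m
9–10 s: |Δx| = |2 − -7| = 9 m
10–16 s: |Δx| = |7 − 2| = 5 m
Total path = 32 m; average speed = 32/16 = 2 m/s.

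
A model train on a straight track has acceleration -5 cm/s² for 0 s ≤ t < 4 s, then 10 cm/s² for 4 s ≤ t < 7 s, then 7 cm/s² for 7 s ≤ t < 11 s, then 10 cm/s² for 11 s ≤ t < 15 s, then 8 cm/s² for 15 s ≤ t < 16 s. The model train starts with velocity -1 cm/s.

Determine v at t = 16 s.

85 cm/s

Δv equals the area under the a-t graph; then v = v₀ + Δv.
0–4 s: -5 × 4 = -20 cm/s
4–7 s: 10 × 3 = 30 cm/s
7–11 s: 7 × 4 = 28 cm/s
11–15 s: 10 × 4 = 40 cm/s
15–16 s: 8 × 1 = 8 cm/s
Δv = 86 cm/s, so v(16) = -1 + (86) = 85 cm/s.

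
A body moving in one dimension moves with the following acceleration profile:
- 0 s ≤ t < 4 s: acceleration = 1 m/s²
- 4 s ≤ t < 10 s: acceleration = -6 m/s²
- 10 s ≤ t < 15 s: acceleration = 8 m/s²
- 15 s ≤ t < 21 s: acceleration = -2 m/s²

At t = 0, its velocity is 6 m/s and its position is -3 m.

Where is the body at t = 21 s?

On each constant-a segment, Δv = aΔt and Δx = v₀Δt + ½aΔt²; chain segment to segment.
0–4 s: v starts 6 m/s; Δx = 6·4 + ½·1·4² = 32 m; v ends 10 m/s.
4–10 s: v starts 10 m/s; Δx = 10·6 + ½·-6·6² = -48 m; v ends -26 m/s.
10–15 s: v starts -26 m/s; Δx = -26·5 + ½·8·5² = -30 m; v ends 14 m/s.
15–21 s: v starts 14 m/s; Δx = 14·6 + ½·-2·6² = 48 m; v ends 2 m/s.
x(21) = -3 + Σ Δx = -1 m.

-1 m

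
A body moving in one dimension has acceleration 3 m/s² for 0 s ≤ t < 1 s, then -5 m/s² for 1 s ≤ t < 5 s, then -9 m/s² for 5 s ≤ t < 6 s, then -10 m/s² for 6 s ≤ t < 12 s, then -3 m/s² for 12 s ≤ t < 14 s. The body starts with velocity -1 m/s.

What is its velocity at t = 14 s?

Δv equals the area under the a-t graph; then v = v₀ + Δv.
0–1 s: 3 × 1 = 3 m/s
1–5 s: -5 × 4 = -20 m/s
5–6 s: -9 × 1 = -9 m/s
6–12 s: -10 × 6 = -60 m/s
12–14 s: -3 × 2 = -6 m/s
Δv = -92 m/s, so v(14) = -1 + (-92) = -93 m/s.

-93 m/s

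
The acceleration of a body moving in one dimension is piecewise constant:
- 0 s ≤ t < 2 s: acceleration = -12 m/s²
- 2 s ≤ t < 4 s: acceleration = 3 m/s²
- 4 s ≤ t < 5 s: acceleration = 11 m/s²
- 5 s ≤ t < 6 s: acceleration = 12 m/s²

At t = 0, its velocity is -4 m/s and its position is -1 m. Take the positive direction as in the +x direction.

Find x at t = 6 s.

-104.5 m

On each constant-a segment, Δv = aΔt and Δx = v₀Δt + ½aΔt²; chain segment to segment.
0–2 s: v starts -4 m/s; Δx = -4·2 + ½·-12·2² = -32 m; v ends -28 m/s.
2–4 s: v starts -28 m/s; Δx = -28·2 + ½·3·2² = -50 m; v ends -22 m/s.
4–5 s: v starts -22 m/s; Δx = -22·1 + ½·11·1² = -16.5 m; v ends -11 m/s.
5–6 s: v starts -11 m/s; Δx = -11·1 + ½·12·1² = -5 m; v ends 1 m/s.
x(6) = -1 + Σ Δx = -104.5 m.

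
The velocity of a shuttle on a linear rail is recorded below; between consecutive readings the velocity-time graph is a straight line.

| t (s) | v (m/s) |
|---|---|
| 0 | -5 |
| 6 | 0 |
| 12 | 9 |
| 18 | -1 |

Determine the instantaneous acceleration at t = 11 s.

1.5 m/s²

Acceleration is the slope of the v-t graph on 6–12 s: (9 − 0)/(12 − 6) = 1.5 m/s².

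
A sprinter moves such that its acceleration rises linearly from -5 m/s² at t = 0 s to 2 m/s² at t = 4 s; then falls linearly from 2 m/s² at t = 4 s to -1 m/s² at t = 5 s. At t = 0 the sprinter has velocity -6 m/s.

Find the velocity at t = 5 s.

Δv equals the area under the a-t graph; then v = v₀ + Δv.
0–4 s: ½(-5 + 2)(4) = -6 m/s
4–5 s: ½(2 + -1)(1) = 0.5 m/s
Δv = -5.5 m/s, so v(5) = -6 + (-5.5) = -11.5 m/s.

-11.5 m/s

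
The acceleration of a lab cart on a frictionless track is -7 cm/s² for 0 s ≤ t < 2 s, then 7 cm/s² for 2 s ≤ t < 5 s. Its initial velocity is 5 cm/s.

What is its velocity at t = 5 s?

Δv equals the area under the a-t graph; then v = v₀ + Δv.
0–2 s: -7 × 2 = -14 cm/s
2–5 s: 7 × 3 = 21 cm/s
Δv = 7 cm/s, so v(5) = 5 + (7) = 12 cm/s.

12 cm/s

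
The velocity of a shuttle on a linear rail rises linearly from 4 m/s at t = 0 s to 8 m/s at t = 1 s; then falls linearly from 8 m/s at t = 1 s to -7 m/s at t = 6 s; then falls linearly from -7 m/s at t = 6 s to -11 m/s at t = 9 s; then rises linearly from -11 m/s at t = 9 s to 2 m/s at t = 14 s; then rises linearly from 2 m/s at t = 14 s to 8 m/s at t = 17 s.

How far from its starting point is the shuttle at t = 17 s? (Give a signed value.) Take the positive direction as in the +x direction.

-26 m

Displacement is the signed area under the v-t curve.
0–1 s: ½(4 + 8)(1) = 6 m
1–6 s: ½(8 + -7)(5) = 2.5 m
6–9 s: ½(-7 + -11)(3) = -27 m
9–14 s: ½(-11 + 2)(5) = -22.5 m
14–17 s: ½(2 + 8)(3) = 15 m
Net displacement = -26 m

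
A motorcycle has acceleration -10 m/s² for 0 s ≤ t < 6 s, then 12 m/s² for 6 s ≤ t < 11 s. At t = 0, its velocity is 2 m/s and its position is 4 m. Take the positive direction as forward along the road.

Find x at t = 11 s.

On each constant-a segment, Δv = aΔt and Δx = v₀Δt + ½aΔt²; chain segment to segment.
0–6 s: v starts 2 m/s; Δx = 2·6 + ½·-10·6² = -168 m; v ends -58 m/s.
6–11 s: v starts -58 m/s; Δx = -58·5 + ½·12·5² = -140 m; v ends 2 m/s.
x(11) = 4 + Σ Δx = -304 m.

-304 m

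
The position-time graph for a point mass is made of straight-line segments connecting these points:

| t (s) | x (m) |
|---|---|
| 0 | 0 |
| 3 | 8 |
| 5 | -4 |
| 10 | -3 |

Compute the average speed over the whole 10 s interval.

2.1 m/s

Average speed = (total path length)/(elapsed time); on a piecewise-linear x-t graph the path length is Σ|Δx|.
0–3 s: |Δx| = |8 − 0| = 8 m
3–5 s: |Δx| = |-4 − 8| = 12 m
5–10 s: |Δx| = |-3 − -4| = 1 m
Total path = 21 m; average speed = 21/10 = 2.1 m/s.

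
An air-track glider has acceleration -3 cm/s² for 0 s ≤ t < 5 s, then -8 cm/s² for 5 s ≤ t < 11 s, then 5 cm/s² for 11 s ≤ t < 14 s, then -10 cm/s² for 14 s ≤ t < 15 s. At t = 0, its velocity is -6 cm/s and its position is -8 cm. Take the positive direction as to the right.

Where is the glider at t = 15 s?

On each constant-a segment, Δv = aΔt and Δx = v₀Δt + ½aΔt²; chain segment to segment.
0–5 s: v starts -6 cm/s; Δx = -6·5 + ½·-3·5² = -67.5 cm; v ends -21 cm/s.
5–11 s: v starts -21 cm/s; Δx = -21·6 + ½·-8·6² = -270 cm; v ends -69 cm/s.
11–14 s: v starts -69 cm/s; Δx = -69·3 + ½·5·3² = -184.5 cm; v ends -54 cm/s.
14–15 s: v starts -54 cm/s; Δx = -54·1 + ½·-10·1² = -59 cm; v ends -64 cm/s.
x(15) = -8 + Σ Δx = -589 cm.

-589 cm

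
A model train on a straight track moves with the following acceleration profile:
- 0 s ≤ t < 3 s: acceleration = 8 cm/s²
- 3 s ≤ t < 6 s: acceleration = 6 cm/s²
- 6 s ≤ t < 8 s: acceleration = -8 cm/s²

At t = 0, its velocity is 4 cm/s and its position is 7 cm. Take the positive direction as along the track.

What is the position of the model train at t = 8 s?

242 cm

On each constant-a segment, Δv = aΔt and Δx = v₀Δt + ½aΔt²; chain segment to segment.
0–3 s: v starts 4 cm/s; Δx = 4·3 + ½·8·3² = 48 cm; v ends 28 cm/s.
3–6 s: v starts 28 cm/s; Δx = 28·3 + ½·6·3² = 111 cm; v ends 46 cm/s.
6–8 s: v starts 46 cm/s; Δx = 46·2 + ½·-8·2² = 76 cm; v ends 30 cm/s.
x(8) = 7 + Σ Δx = 242 cm.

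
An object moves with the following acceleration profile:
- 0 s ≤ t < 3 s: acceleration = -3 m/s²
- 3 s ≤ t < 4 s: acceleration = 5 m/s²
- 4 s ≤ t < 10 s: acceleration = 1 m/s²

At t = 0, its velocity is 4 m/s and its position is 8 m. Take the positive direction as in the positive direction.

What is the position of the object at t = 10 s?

On each constant-a segment, Δv = aΔt and Δx = v₀Δt + ½aΔt²; chain segment to segment.
0–3 s: v starts 4 m/s; Δx = 4·3 + ½·-3·3² = -1.5 m; v ends -5 m/s.
3–4 s: v starts -5 m/s; Δx = -5·1 + ½·5·1² = -2.5 m; v ends 0 m/s.
4–10 s: v starts 0 m/s; Δx = 0·6 + ½·1·6² = 18 m; v ends 6 m/s.
x(10) = 8 + Σ Δx = 22 m.

22 m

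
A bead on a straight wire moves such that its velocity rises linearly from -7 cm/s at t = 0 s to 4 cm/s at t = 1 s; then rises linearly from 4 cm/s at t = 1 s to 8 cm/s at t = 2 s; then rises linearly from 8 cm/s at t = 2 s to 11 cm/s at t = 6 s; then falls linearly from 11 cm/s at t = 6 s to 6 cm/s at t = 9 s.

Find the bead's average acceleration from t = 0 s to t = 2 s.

Average acceleration = Δv/Δt = (8 − -7)/(2 − 0) = 7.5 cm/s².

7.5 cm/s²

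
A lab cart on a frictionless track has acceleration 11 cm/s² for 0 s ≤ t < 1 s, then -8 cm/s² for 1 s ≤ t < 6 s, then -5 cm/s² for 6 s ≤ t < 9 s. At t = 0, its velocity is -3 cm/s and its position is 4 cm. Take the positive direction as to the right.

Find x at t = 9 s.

-172 cm

On each constant-a segment, Δv = aΔt and Δx = v₀Δt + ½aΔt²; chain segment to segment.
0–1 s: v starts -3 cm/s; Δx = -3·1 + ½·11·1² = 2.5 cm; v ends 8 cm/s.
1–6 s: v starts 8 cm/s; Δx = 8·5 + ½·-8·5² = -60 cm; v ends -32 cm/s.
6–9 s: v starts -32 cm/s; Δx = -32·3 + ½·-5·3² = -118.5 cm; v ends -47 cm/s.
x(9) = 4 + Σ Δx = -172 cm.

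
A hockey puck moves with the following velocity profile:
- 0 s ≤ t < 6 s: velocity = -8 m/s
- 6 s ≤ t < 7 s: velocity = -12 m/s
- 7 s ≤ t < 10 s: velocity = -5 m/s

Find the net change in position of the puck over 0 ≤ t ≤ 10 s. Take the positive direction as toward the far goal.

-75 m

Net displacement equals the area under the velocity-time graph (areas below the axis count negative).
0–6 s: -8 × 6 = -48 m
6–7 s: -12 × 1 = -12 m
7–10 s: -5 × 3 = -15 m
Net displacement = -75 m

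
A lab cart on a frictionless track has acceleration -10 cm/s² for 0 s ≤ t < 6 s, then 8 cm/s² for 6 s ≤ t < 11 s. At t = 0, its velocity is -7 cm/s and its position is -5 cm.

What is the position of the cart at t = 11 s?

On each constant-a segment, Δv = aΔt and Δx = v₀Δt + ½aΔt²; chain segment to segment.
0–6 s: v starts -7 cm/s; Δx = -7·6 + ½·-10·6² = -222 cm; v ends -67 cm/s.
6–11 s: v starts -67 cm/s; Δx = -67·5 + ½·8·5² = -235 cm; v ends -27 cm/s.
x(11) = -5 + Σ Δx = -462 cm.

-462 cm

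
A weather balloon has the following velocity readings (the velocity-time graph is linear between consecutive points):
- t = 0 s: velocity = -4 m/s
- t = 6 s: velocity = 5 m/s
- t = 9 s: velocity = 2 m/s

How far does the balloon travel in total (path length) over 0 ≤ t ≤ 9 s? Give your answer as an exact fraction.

145/6 m

Distance (not displacement) is the total path length: add the absolute areas under v-t.
0–6 s: v = 0 at t = 8/3 s; triangle areas 16/3 + 25/3 = 41/3 m
6–9 s: |½(5 + 2)(3)| = 10.5 m
Total distance = 145/6 m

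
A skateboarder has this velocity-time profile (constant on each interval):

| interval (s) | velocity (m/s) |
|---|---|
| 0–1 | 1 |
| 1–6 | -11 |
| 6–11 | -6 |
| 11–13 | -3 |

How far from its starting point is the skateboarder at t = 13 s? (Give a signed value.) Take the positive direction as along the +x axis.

Net displacement equals the area under the velocity-time graph (areas below the axis count negative).
0–1 s: 1 × 1 = 1 m
1–6 s: -11 × 5 = -55 m
6–11 s: -6 × 5 = -30 m
11–13 s: -3 × 2 = -6 m
Net displacement = -90 m

-90 m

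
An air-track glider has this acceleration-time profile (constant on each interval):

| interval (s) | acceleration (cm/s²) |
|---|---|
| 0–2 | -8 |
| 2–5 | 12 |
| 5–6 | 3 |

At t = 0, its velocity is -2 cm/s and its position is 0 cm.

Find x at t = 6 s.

-0.5 cm

On each constant-a segment, Δv = aΔt and Δx = v₀Δt + ½aΔt²; chain segment to segment.
0–2 s: v starts -2 cm/s; Δx = -2·2 + ½·-8·2² = -20 cm; v ends -18 cm/s.
2–5 s: v starts -18 cm/s; Δx = -18·3 + ½·12·3² = 0 cm; v ends 18 cm/s.
5–6 s: v starts 18 cm/s; Δx = 18·1 + ½·3·1² = 19.5 cm; v ends 21 cm/s.
x(6) = 0 + Σ Δx = -0.5 cm.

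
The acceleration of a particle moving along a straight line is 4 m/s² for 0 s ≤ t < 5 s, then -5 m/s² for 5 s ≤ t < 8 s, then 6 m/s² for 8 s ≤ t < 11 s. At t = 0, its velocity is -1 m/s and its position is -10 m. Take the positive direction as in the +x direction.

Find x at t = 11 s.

On each constant-a segment, Δv = aΔt and Δx = v₀Δt + ½aΔt²; chain segment to segment.
0–5 s: v starts -1 m/s; Δx = -1·5 + ½·4·5² = 45 m; v ends 19 m/s.
5–8 s: v starts 19 m/s; Δx = 19·3 + ½·-5·3² = 34.5 m; v ends 4 m/s.
8–11 s: v starts 4 m/s; Δx = 4·3 + ½·6·3² = 39 m; v ends 22 m/s.
x(11) = -10 + Σ Δx = 108.5 m.

108.5 m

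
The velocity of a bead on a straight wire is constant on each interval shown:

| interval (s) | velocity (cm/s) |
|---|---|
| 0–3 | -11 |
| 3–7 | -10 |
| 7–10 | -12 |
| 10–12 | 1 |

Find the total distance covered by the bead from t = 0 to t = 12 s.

Total distance travelled is ∫|v| dt — sum the magnitudes of each area piece.
0–3 s: |-11| × 3 = 33 cm
3–7 s: |-10| × 4 = 40 cm
7–10 s: |-12| × 3 = 36 cm
10–12 s: |1| × 2 = 2 cm
Total distance = 111 cm

111 cm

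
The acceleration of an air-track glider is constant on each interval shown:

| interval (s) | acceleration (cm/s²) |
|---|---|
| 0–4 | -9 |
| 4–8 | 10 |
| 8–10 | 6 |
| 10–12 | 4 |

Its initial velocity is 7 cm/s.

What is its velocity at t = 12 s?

31 cm/s

Δv equals the area under the a-t graph; then v = v₀ + Δv.
0–4 s: -9 × 4 = -36 cm/s
4–8 s: 10 × 4 = 40 cm/s
8–10 s: 6 × 2 = 12 cm/s
10–12 s: 4 × 2 = 8 cm/s
Δv = 24 cm/s, so v(12) = 7 + (24) = 31 cm/s.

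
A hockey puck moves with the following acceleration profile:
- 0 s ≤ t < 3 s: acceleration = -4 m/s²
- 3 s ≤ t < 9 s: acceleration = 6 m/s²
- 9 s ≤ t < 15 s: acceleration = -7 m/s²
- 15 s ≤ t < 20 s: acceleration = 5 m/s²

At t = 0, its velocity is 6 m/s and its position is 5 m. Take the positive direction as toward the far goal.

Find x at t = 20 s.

133.5 m

On each constant-a segment, Δv = aΔt and Δx = v₀Δt + ½aΔt²; chain segment to segment.
0–3 s: v starts 6 m/s; Δx = 6·3 + ½·-4·3² = 0 m; v ends -6 m/s.
3–9 s: v starts -6 m/s; Δx = -6·6 + ½·6·6² = 72 m; v ends 30 m/s.
9–15 s: v starts 30 m/s; Δx = 30·6 + ½·-7·6² = 54 m; v ends -12 m/s.
15–20 s: v starts -12 m/s; Δx = -12·5 + ½·5·5² = 2.5 m; v ends 13 m/s.
x(20) = 5 + Σ Δx = 133.5 m.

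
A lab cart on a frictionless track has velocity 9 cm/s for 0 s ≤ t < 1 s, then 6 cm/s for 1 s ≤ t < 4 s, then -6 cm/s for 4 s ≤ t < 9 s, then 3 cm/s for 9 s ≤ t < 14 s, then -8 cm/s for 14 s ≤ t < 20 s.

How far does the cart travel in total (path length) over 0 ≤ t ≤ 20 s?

Distance (not displacement) is the total path length: add the absolute areas under v-t.
0–1 s: |9| × 1 = 9 cm
1–4 s: |6| × 3 = 18 cm
4–9 s: |-6| × 5 = 30 cm
9–14 s: |3| × 5 = 15 cm
14–20 s: |-8| × 6 = 48 cm
Total distance = 120 cm

120 cm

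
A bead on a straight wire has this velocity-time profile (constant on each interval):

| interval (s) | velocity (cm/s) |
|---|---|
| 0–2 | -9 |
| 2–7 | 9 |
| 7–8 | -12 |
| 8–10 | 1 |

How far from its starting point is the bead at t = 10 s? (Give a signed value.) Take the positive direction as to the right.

17 cm

Displacement is the signed area under the v-t curve.
0–2 s: -9 × 2 = -18 cm
2–7 s: 9 × 5 = 45 cm
7–8 s: -12 × 1 = -12 cm
8–10 s: 1 × 2 = 2 cm
Net displacement = 17 cm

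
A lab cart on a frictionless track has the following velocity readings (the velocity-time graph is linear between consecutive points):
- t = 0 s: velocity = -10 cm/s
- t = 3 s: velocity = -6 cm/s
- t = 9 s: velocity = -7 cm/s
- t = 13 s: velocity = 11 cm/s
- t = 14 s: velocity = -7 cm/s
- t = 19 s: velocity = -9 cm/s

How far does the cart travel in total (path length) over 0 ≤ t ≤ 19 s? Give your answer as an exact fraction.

Distance (not displacement) is the total path length: add the absolute areas under v-t.
0–3 s: |½(-10 + -6)(3)| = 24 cm
3–9 s: |½(-6 + -7)(6)| = 39 cm
9–13 s: v = 0 at t = 95/9 s; triangle areas 49/9 + 121/9 = 170/9 cm
13–14 s: v = 0 at t = 245/18 s; triangle areas 121/36 + 49/36 = 85/18 cm
14–19 s: |½(-7 + -9)(5)| = 40 cm
Total distance = 2279/18 cm

2279/18 cm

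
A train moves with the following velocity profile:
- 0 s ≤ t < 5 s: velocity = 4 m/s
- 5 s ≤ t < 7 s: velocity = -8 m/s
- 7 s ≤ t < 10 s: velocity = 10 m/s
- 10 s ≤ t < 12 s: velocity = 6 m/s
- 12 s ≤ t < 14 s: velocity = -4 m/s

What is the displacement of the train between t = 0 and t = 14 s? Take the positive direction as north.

Displacement is the signed area under the v-t curve.
0–5 s: 4 × 5 = 20 m
5–7 s: -8 × 2 = -16 m
7–10 s: 10 × 3 = 30 m
10–12 s: 6 × 2 = 12 m
12–14 s: -4 × 2 = -8 m
Net displacement = 38 m

38 m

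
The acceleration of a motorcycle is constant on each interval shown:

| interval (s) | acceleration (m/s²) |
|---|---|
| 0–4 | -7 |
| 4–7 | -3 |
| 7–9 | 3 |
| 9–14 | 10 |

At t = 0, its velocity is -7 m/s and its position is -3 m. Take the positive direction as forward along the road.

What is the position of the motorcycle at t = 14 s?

-352.5 m

On each constant-a segment, Δv = aΔt and Δx = v₀Δt + ½aΔt²; chain segment to segment.
0–4 s: v starts -7 m/s; Δx = -7·4 + ½·-7·4² = -84 m; v ends -35 m/s.
4–7 s: v starts -35 m/s; Δx = -35·3 + ½·-3·3² = -118.5 m; v ends -44 m/s.
7–9 s: v starts -44 m/s; Δx = -44·2 + ½·3·2² = -82 m; v ends -38 m/s.
9–14 s: v starts -38 m/s; Δx = -38·5 + ½·10·5² = -65 m; v ends 12 m/s.
x(14) = -3 + Σ Δx = -352.5 m.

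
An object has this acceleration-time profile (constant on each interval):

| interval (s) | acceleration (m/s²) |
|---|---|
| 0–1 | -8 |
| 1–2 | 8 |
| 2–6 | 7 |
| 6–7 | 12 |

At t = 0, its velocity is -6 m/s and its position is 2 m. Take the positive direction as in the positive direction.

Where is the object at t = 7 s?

On each constant-a segment, Δv = aΔt and Δx = v₀Δt + ½aΔt²; chain segment to segment.
0–1 s: v starts -6 m/s; Δx = -6·1 + ½·-8·1² = -10 m; v ends -14 m/s.
1–2 s: v starts -14 m/s; Δx = -14·1 + ½·8·1² = -10 m; v ends -6 m/s.
2–6 s: v starts -6 m/s; Δx = -6·4 + ½·7·4² = 32 m; v ends 22 m/s.
6–7 s: v starts 22 m/s; Δx = 22·1 + ½·12·1² = 28 m; v ends 34 m/s.
x(7) = 2 + Σ Δx = 42 m.

42 m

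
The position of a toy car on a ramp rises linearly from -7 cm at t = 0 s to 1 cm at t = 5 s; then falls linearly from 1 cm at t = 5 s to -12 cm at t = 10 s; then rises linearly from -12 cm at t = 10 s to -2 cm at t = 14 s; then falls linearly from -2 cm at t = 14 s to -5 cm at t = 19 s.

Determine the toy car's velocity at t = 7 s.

Velocity is the slope of the x-t graph on 5–10 s: (-12 − 1)/(10 − 5) = -2.6 cm/s.

-2.6 cm/s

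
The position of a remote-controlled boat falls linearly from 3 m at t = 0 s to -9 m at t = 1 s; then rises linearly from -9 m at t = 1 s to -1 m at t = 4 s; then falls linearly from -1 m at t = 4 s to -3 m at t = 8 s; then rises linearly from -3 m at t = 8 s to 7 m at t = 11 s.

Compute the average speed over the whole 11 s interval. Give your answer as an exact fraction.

Average speed = (total path length)/(elapsed time); on a piecewise-linear x-t graph the path length is Σ|Δx|.
0–1 s: |Δx| = |-9 − 3| = 12 m
1–4 s: |Δx| = |-1 − -9| = 8 m
4–8 s: |Δx| = |-3 − -1| = 2 m
8–11 s: |Δx| = |7 − -3| = 10 m
Total path = 32 m; average speed = 32/11 = 32/11 m/s.

32/11 m/s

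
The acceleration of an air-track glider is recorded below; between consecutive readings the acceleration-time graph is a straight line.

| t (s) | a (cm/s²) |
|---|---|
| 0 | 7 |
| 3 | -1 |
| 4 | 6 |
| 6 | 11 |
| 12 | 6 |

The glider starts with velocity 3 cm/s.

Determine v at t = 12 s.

82.5 cm/s

Δv equals the area under the a-t graph; then v = v₀ + Δv.
0–3 s: ½(7 + -1)(3) = 9 cm/s
3–4 s: ½(-1 + 6)(1) = 2.5 cm/s
4–6 s: ½(6 + 11)(2) = 17 cm/s
6–12 s: ½(11 + 6)(6) = 51 cm/s
Δv = 79.5 cm/s, so v(12) = 3 + (79.5) = 82.5 cm/s.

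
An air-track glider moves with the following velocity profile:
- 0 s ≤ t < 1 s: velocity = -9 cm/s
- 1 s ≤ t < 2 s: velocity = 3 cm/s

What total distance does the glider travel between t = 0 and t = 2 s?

Distance (not displacement) is the total path length: add the absolute areas under v-t.
0–1 s: |-9| × 1 = 9 cm
1–2 s: |3| × 1 = 3 cm
Total distance = 12 cm

12 cm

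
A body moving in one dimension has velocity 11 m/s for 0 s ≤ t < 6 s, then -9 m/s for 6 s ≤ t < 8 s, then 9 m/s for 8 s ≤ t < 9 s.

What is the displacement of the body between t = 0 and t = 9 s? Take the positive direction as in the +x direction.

Displacement is the signed area under the v-t curve.
0–6 s: 11 × 6 = 66 m
6–8 s: -9 × 2 = -18 m
8–9 s: 9 × 1 = 9 m
Net displacement = 57 m

57 m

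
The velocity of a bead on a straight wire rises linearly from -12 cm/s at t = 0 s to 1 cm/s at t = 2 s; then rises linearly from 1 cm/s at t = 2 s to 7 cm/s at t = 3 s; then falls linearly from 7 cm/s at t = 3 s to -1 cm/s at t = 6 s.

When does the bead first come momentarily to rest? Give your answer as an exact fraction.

v changes sign on 0–2 s (from -12 to 1); the graph is linear there, so v = 0 at t = 0 + (12)·(2 − 0)/(1 − -12) = 24/13 s.

t = 24/13 s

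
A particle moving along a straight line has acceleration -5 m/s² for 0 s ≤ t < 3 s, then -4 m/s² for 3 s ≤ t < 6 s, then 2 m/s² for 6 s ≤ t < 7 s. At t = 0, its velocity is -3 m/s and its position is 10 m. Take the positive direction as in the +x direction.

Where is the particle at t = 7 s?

-122.5 m

On each constant-a segment, Δv = aΔt and Δx = v₀Δt + ½aΔt²; chain segment to segment.
0–3 s: v starts -3 m/s; Δx = -3·3 + ½·-5·3² = -31.5 m; v ends -18 m/s.
3–6 s: v starts -18 m/s; Δx = -18·3 + ½·-4·3² = -72 m; v ends -30 m/s.
6–7 s: v starts -30 m/s; Δx = -30·1 + ½·2·1² = -29 m; v ends -28 m/s.
x(7) = 10 + Σ Δx = -122.5 m.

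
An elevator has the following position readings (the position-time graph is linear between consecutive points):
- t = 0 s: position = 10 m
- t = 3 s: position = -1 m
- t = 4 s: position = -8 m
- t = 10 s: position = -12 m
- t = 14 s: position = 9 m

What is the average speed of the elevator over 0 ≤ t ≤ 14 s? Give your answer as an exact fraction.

43/14 m/s

Average speed = (total path length)/(elapsed time); on a piecewise-linear x-t graph the path length is Σ|Δx|.
0–3 s: |Δx| = |-1 − 10| = 11 m
3–4 s: |Δx| = |-8 − -1| = 7 m
4–10 s: |Δx| = |-12 − -8| = 4 m
10–14 s: |Δx| = |9 − -12| = 21 m
Total path = 43 m; average speed = 43/14 = 43/14 m/s.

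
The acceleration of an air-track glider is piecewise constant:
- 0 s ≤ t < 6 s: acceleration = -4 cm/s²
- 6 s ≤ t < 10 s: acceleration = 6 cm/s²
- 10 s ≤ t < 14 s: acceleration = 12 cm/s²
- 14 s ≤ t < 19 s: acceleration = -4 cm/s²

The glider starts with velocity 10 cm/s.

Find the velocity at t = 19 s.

38 cm/s

Δv equals the area under the a-t graph; then v = v₀ + Δv.
0–6 s: -4 × 6 = -24 cm/s
6–10 s: 6 × 4 = 24 cm/s
10–14 s: 12 × 4 = 48 cm/s
14–19 s: -4 × 5 = -20 cm/s
Δv = 28 cm/s, so v(19) = 10 + (28) = 38 cm/s.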